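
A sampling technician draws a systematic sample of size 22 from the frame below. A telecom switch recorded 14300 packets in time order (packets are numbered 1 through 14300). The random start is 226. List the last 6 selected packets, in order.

10626, 11276, 11926, 12576, 13226, 13876

k = N/n = 14300/22 = 650
17th selection = 226 + 16×650 = 10626
18th: 10626 + 650 = 11276
19th: 11276 + 650 = 11926
20th: 11926 + 650 = 12576
21st: 12576 + 650 = 13226
22nd: 13226 + 650 = 13876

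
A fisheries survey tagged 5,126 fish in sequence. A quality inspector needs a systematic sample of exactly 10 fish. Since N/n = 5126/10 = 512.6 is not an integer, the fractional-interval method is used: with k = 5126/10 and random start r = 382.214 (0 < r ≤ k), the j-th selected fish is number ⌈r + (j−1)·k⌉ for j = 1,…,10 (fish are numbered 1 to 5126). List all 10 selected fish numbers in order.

j=1: r + 0k = 382.214 → ⌈·⌉ = 383
j=2: r + 1k = 894.814 → ⌈·⌉ = 895
j=3: r + 2k = 1407.414 → ⌈·⌉ = 1408
j=4: r + 3k = 1920.014 → ⌈·⌉ = 1921
j=5: r + 4k = 2432.614 → ⌈·⌉ = 2433
j=6: r + 5k = 2945.214 → ⌈·⌉ = 2946
j=7: r + 6k = 3457.814 → ⌈·⌉ = 3458
j=8: r + 7k = 3970.414 → ⌈·⌉ = 3971
j=9: r + 8k = 4483.014 → ⌈·⌉ = 4484
j=10: r + 9k = 4995.614 → ⌈·⌉ = 4996

383, 895, 1408, 1921, 2433, 2946, 3458, 3971, 4484, 4996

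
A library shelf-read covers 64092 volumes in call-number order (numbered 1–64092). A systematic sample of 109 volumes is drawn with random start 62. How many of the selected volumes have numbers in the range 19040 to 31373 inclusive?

21

k = 64092/109 = 588
First selection ≥ 19040: 62 + ⌈(19040−62)/588⌉·588 = 62 + 33×588 = 19466
Last selection ≤ 31373: 62 + ⌊(31373−62)/588⌋·588 = 62 + 53×588 = 31226
Count = 53 − 33 + 1 = 21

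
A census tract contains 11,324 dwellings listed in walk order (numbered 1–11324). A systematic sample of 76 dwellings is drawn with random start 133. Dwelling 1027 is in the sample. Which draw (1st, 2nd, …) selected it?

7

k = 11324/76 = 149
position = (1027 − 133)/149 + 1 = 894/149 + 1 = 6 + 1 = 7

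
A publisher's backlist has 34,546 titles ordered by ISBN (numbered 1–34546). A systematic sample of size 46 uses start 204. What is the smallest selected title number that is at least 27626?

k = 34546/46 = 751
Steps past start: ⌈(27626 − 204)/751⌉ = ⌈27422/751⌉ = 37
Selected title: 204 + 37×751 = 27991

27991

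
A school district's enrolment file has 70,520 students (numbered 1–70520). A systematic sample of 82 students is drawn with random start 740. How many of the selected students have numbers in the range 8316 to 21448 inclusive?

k = 70520/82 = 860
First selection ≥ 8316: 740 + ⌈(8316−740)/860⌉·860 = 740 + 9×860 = 8480
Last selection ≤ 21448: 740 + ⌊(21448−740)/860⌋·860 = 740 + 24×860 = 21380
Count = 24 − 9 + 1 = 16

16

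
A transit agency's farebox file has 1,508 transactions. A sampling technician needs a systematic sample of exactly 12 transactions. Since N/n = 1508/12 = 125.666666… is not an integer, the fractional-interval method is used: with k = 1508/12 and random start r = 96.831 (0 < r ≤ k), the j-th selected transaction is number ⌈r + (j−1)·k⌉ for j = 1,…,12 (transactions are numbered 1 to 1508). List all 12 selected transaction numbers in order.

97, 223, 349, 474, 600, 726, 851, 977, 1103, 1228, 1354, 1480

j=1: r + 0k = 96.831 → ⌈·⌉ = 97
j=2: r + 1k = 222.497666… → ⌈·⌉ = 223
j=3: r + 2k = 348.164333… → ⌈·⌉ = 349
j=4: r + 3k = 473.831 → ⌈·⌉ = 474
j=5: r + 4k = 599.497666… → ⌈·⌉ = 600
j=6: r + 5k = 725.164333… → ⌈·⌉ = 726
j=7: r + 6k = 850.831 → ⌈·⌉ = 851
j=8: r + 7k = 976.497666… → ⌈·⌉ = 977
j=9: r + 8k = 1102.164333… → ⌈·⌉ = 1103
j=10: r + 9k = 1227.831 → ⌈·⌉ = 1228
j=11: r + 10k = 1353.497666… → ⌈·⌉ = 1354
j=12: r + 11k = 1479.164333… → ⌈·⌉ = 1480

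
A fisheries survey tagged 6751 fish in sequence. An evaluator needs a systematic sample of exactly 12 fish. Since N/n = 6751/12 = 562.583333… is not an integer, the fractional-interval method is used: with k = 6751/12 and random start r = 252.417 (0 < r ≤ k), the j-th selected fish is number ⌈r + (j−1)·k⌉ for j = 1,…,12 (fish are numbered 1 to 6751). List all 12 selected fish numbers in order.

253, 816, 1378, 1941, 2503, 3066, 3628, 4191, 4754, 5316, 5879, 6441

j=1: r + 0k = 252.417 → ⌈·⌉ = 253
j=2: r + 1k = 815.000333… → ⌈·⌉ = 816
j=3: r + 2k = 1377.583666… → ⌈·⌉ = 1378
j=4: r + 3k = 1940.167 → ⌈·⌉ = 1941
j=5: r + 4k = 2502.750333… → ⌈·⌉ = 2503
j=6: r + 5k = 3065.333666… → ⌈·⌉ = 3066
j=7: r + 6k = 3627.917 → ⌈·⌉ = 3628
j=8: r + 7k = 4190.500333… → ⌈·⌉ = 4191
j=9: r + 8k = 4753.083666… → ⌈·⌉ = 4754
j=10: r + 9k = 5315.667 → ⌈·⌉ = 5316
j=11: r + 10k = 5878.250333… → ⌈·⌉ = 5879
j=12: r + 11k = 6440.833666… → ⌈·⌉ = 6441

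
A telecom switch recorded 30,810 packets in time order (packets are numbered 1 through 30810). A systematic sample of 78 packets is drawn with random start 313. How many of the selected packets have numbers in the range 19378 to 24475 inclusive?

13

k = 30810/78 = 395
First selection ≥ 19378: 313 + ⌈(19378−313)/395⌉·395 = 313 + 49×395 = 19668
Last selection ≤ 24475: 313 + ⌊(24475−313)/395⌋·395 = 313 + 61×395 = 24408
Count = 61 − 49 + 1 = 13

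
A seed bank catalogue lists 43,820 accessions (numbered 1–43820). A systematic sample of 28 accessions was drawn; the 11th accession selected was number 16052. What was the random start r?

402

k = 43820/28 = 1565
r = 16052 − (11−1)×1565 = 16052 − 15650 = 402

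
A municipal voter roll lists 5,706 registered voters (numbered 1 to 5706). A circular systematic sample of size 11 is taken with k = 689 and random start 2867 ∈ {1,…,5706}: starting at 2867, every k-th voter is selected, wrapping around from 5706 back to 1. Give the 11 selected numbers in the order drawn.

Selection 1: 2867
Selection 2: 2867 + 689 = 3556
Selection 3: 3556 + 689 = 4245
Selection 4: 4245 + 689 = 4934
Selection 5: 4934 + 689 = 5623
Selection 6: 5623 + 689 = 6312 → 6312 − 5706 = 606
Selection 7: 606 + 689 = 1295
Selection 8: 1295 + 689 = 1984
Selection 9: 1984 + 689 = 2673
Selection 10: 2673 + 689 = 3362
Selection 11: 3362 + 689 = 4051

2867, 3556, 4245, 4934, 5623, 606, 1295, 1984, 2673, 3362, 4051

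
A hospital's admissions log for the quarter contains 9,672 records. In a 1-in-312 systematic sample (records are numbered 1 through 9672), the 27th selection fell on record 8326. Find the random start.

214

k = 312
r = 8326 − (27−1)×312 = 8326 − 8112 = 214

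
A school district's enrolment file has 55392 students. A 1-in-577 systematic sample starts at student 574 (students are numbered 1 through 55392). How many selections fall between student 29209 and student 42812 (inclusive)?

24

k = 577
First selection ≥ 29209: 574 + ⌈(29209−574)/577⌉·577 = 574 + 50×577 = 29424
Last selection ≤ 42812: 574 + ⌊(42812−574)/577⌋·577 = 574 + 73×577 = 42695
Count = 73 − 50 + 1 = 24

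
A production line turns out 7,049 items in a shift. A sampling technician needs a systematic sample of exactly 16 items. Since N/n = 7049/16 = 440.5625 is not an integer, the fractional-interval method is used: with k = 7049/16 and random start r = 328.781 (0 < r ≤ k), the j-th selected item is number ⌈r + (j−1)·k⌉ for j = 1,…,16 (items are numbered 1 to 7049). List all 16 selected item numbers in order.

j=1: r + 0k = 328.781 → ⌈·⌉ = 329
j=2: r + 1k = 769.3435 → ⌈·⌉ = 770
j=3: r + 2k = 1209.906 → ⌈·⌉ = 1210
j=4: r + 3k = 1650.4685 → ⌈·⌉ = 1651
j=5: r + 4k = 2091.031 → ⌈·⌉ = 2092
j=6: r + 5k = 2531.5935 → ⌈·⌉ = 2532
j=7: r + 6k = 2972.156 → ⌈·⌉ = 2973
j=8: r + 7k = 3412.7185 → ⌈·⌉ = 3413
j=9: r + 8k = 3853.281 → ⌈·⌉ = 3854
j=10: r + 9k = 4293.8435 → ⌈·⌉ = 4294
j=11: r + 10k = 4734.406 → ⌈·⌉ = 4735
j=12: r + 11k = 5174.9685 → ⌈·⌉ = 5175
j=13: r + 12k = 5615.531 → ⌈·⌉ = 5616
j=14: r + 13k = 6056.0935 → ⌈·⌉ = 6057
j=15: r + 14k = 6496.656 → ⌈·⌉ = 6497
j=16: r + 15k = 6937.2185 → ⌈·⌉ = 6938

329, 770, 1210, 1651, 2092, 2532, 2973, 3413, 3854, 4294, 4735, 5175, 5616, 6057, 6497, 6938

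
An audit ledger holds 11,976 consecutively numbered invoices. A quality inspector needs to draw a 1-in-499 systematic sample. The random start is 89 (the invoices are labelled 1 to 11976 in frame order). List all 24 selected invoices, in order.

invoice 1: 89
invoice 2: 89 + 499 = 588
invoice 3: 588 + 499 = 1087
invoice 4: 1087 + 499 = 1586
invoice 5: 1586 + 499 = 2085
invoice 6: 2085 + 499 = 2584
invoice 7: 2584 + 499 = 3083
invoice 8: 3083 + 499 = 3582
invoice 9: 3582 + 499 = 4081
invoice 10: 4081 + 499 = 4580
invoice 11: 4580 + 499 = 5079
invoice 12: 5079 + 499 = 5578
invoice 13: 5578 + 499 = 6077
invoice 14: 6077 + 499 = 6576
invoice 15: 6576 + 499 = 7075
invoice 16: 7075 + 499 = 7574
invoice 17: 7574 + 499 = 8073
invoice 18: 8073 + 499 = 8572
invoice 19: 8572 + 499 = 9071
invoice 20: 9071 + 499 = 9570
invoice 21: 9570 + 499 = 10069
invoice 22: 10069 + 499 = 10568
invoice 23: 10568 + 499 = 11067
invoice 24: 11067 + 499 = 11566

89, 588, 1087, 1586, 2085, 2584, 3083, 3582, 4081, 4580, 5079, 5578, 6077, 6576, 7075, 7574, 8073, 8572, 9071, 9570, 10069, 10568, 11067, 11566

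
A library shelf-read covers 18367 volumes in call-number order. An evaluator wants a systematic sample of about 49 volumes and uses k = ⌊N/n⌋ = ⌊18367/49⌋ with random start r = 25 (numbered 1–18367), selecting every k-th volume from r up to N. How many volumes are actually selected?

k = ⌊18367/49⌋ = 374
Achieved size = ⌊(18367 − 25)/374⌋ + 1 = ⌊18342/374⌋ + 1 = 49 + 1 = 50
(last selection: 25 + 49×374 = 18351 ≤ 18367; next would be 18725 > 18367)

50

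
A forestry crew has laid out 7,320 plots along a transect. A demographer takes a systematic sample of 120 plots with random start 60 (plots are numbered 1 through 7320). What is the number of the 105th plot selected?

6404

k = 7320/120 = 61
105th selection = r + (105−1)·k = 60 + 104×61 = 60 + 6344 = 6404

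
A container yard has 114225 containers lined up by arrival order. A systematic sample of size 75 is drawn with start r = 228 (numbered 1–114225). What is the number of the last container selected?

k = 114225/75 = 1523
75th selection = r + (75−1)·k = 228 + 74×1523 = 228 + 112702 = 112930

112930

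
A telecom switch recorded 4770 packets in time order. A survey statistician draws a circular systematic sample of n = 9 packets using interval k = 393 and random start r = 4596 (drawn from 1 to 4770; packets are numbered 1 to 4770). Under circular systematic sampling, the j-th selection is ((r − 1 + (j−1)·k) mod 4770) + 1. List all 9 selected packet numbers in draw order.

Selection 1: 4596
Selection 2: 4596 + 393 = 4989 → 4989 − 4770 = 219
Selection 3: 219 + 393 = 612
Selection 4: 612 + 393 = 1005
Selection 5: 1005 + 393 = 1398
Selection 6: 1398 + 393 = 1791
Selection 7: 1791 + 393 = 2184
Selection 8: 2184 + 393 = 2577
Selection 9: 2577 + 393 = 2970

4596, 219, 612, 1005, 1398, 1791, 2184, 2577, 2970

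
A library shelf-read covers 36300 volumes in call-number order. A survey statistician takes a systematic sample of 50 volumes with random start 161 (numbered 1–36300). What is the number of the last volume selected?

k = 36300/50 = 726
50th selection = r + (50−1)·k = 161 + 49×726 = 161 + 35574 = 35735

35735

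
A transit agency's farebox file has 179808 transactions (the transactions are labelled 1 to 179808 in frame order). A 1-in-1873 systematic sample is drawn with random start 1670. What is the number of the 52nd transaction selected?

97193

k = 1873
52nd selection = r + (52−1)·k = 1670 + 51×1873 = 1670 + 95523 = 97193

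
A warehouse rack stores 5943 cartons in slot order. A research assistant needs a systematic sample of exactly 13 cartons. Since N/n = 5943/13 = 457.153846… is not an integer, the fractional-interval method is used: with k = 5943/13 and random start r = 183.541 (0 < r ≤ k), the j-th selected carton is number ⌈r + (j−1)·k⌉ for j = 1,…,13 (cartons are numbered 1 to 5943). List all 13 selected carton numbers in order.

j=1: r + 0k = 183.541 → ⌈·⌉ = 184
j=2: r + 1k = 640.694846… → ⌈·⌉ = 641
j=3: r + 2k = 1097.848692… → ⌈·⌉ = 1098
j=4: r + 3k = 1555.002538… → ⌈·⌉ = 1556
j=5: r + 4k = 2012.156384… → ⌈·⌉ = 2013
j=6: r + 5k = 2469.310230… → ⌈·⌉ = 2470
j=7: r + 6k = 2926.464076… → ⌈·⌉ = 2927
j=8: r + 7k = 3383.617923… → ⌈·⌉ = 3384
j=9: r + 8k = 3840.771769… → ⌈·⌉ = 3841
j=10: r + 9k = 4297.925615… → ⌈·⌉ = 4298
j=11: r + 10k = 4755.079461… → ⌈·⌉ = 4756
j=12: r + 11k = 5212.233307… → ⌈·⌉ = 5213
j=13: r + 12k = 5669.387153… → ⌈·⌉ = 5670

184, 641, 1098, 1556, 2013, 2470, 2927, 3384, 3841, 4298, 4756, 5213, 5670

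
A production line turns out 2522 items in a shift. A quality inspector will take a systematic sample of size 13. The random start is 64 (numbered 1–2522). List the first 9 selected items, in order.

k = N/n = 2522/13 = 194
item 1: 64
item 2: 64 + 194 = 258
item 3: 258 + 194 = 452
item 4: 452 + 194 = 646
item 5: 646 + 194 = 840
item 6: 840 + 194 = 1034
item 7: 1034 + 194 = 1228
item 8: 1228 + 194 = 1422
item 9: 1422 + 194 = 1616

64, 258, 452, 646, 840, 1034, 1228, 1422, 1616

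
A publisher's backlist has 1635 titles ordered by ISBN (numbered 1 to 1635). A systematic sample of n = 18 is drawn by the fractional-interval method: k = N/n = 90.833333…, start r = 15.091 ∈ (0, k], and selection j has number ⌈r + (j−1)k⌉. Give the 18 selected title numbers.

j=1: r + 0k = 15.091 → ⌈·⌉ = 16
j=2: r + 1k = 105.924333… → ⌈·⌉ = 106
j=3: r + 2k = 196.757666… → ⌈·⌉ = 197
j=4: r + 3k = 287.591 → ⌈·⌉ = 288
j=5: r + 4k = 378.424333… → ⌈·⌉ = 379
j=6: r + 5k = 469.257666… → ⌈·⌉ = 470
j=7: r + 6k = 560.091 → ⌈·⌉ = 561
j=8: r + 7k = 650.924333… → ⌈·⌉ = 651
j=9: r + 8k = 741.757666… → ⌈·⌉ = 742
j=10: r + 9k = 832.591 → ⌈·⌉ = 833
j=11: r + 10k = 923.424333… → ⌈·⌉ = 924
j=12: r + 11k = 1014.257666… → ⌈·⌉ = 1015
j=13: r + 12k = 1105.091 → ⌈·⌉ = 1106
j=14: r + 13k = 1195.924333… → ⌈·⌉ = 1196
j=15: r + 14k = 1286.757666… → ⌈·⌉ = 1287
j=16: r + 15k = 1377.591 → ⌈·⌉ = 1378
j=17: r + 16k = 1468.424333… → ⌈·⌉ = 1469
j=18: r + 17k = 1559.257666… → ⌈·⌉ = 1560

16, 106, 197, 288, 379, 470, 561, 651, 742, 833, 924, 1015, 1106, 1196, 1287, 1378, 1469, 1560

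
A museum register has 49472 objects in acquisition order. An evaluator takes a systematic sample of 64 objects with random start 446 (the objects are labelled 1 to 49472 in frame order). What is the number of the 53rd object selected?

40642

k = 49472/64 = 773
53rd selection = r + (53−1)·k = 446 + 52×773 = 446 + 40196 = 40642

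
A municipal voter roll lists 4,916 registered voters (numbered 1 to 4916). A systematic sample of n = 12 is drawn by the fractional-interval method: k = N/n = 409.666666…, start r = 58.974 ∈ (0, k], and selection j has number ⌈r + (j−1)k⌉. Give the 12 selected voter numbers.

59, 469, 879, 1288, 1698, 2108, 2517, 2927, 3337, 3746, 4156, 4566

j=1: r + 0k = 58.974 → ⌈·⌉ = 59
j=2: r + 1k = 468.640666… → ⌈·⌉ = 469
j=3: r + 2k = 878.307333… → ⌈·⌉ = 879
j=4: r + 3k = 1287.974 → ⌈·⌉ = 1288
j=5: r + 4k = 1697.640666… → ⌈·⌉ = 1698
j=6: r + 5k = 2107.307333… → ⌈·⌉ = 2108
j=7: r + 6k = 2516.974 → ⌈·⌉ = 2517
j=8: r + 7k = 2926.640666… → ⌈·⌉ = 2927
j=9: r + 8k = 3336.307333… → ⌈·⌉ = 3337
j=10: r + 9k = 3745.974 → ⌈·⌉ = 3746
j=11: r + 10k = 4155.640666… → ⌈·⌉ = 4156
j=12: r + 11k = 4565.307333… → ⌈·⌉ = 4566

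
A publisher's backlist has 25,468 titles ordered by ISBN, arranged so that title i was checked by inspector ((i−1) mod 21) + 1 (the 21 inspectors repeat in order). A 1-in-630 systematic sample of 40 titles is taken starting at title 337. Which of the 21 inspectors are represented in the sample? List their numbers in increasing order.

Consecutive selections differ by k = 630, so their inspector numbers differ by 630 mod 21 = 0.
gcd(630, 21) = 21, so the sample visits 21/21 = 1 distinct residues mod 21.
Start 337 is inspector 1; the inspectors hit are 1.

1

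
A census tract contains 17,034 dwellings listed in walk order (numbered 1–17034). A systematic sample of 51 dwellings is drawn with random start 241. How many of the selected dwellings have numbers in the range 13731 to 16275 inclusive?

8

k = 17034/51 = 334
First selection ≥ 13731: 241 + ⌈(13731−241)/334⌉·334 = 241 + 41×334 = 13935
Last selection ≤ 16275: 241 + ⌊(16275−241)/334⌋·334 = 241 + 48×334 = 16273
Count = 48 − 41 + 1 = 8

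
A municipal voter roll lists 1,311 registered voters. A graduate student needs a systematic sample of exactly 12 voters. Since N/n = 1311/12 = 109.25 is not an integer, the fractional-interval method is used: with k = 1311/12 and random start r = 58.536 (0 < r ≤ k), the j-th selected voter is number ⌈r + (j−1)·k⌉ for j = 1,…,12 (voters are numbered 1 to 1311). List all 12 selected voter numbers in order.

j=1: r + 0k = 58.536 → ⌈·⌉ = 59
j=2: r + 1k = 167.786 → ⌈·⌉ = 168
j=3: r + 2k = 277.036 → ⌈·⌉ = 278
j=4: r + 3k = 386.286 → ⌈·⌉ = 387
j=5: r + 4k = 495.536 → ⌈·⌉ = 496
j=6: r + 5k = 604.786 → ⌈·⌉ = 605
j=7: r + 6k = 714.036 → ⌈·⌉ = 715
j=8: r + 7k = 823.286 → ⌈·⌉ = 824
j=9: r + 8k = 932.536 → ⌈·⌉ = 933
j=10: r + 9k = 1041.786 → ⌈·⌉ = 1042
j=11: r + 10k = 1151.036 → ⌈·⌉ = 1152
j=12: r + 11k = 1260.286 → ⌈·⌉ = 1261

59, 168, 278, 387, 496, 605, 715, 824, 933, 1042, 1152, 1261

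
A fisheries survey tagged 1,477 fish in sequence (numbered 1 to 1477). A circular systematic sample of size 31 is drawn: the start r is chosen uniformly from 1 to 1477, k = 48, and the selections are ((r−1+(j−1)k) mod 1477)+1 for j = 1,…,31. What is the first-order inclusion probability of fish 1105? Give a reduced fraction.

31/1477

For each position j, as r ranges over 1…1477 the j-th selection hits every fish exactly once, so fish 1105 is selected for exactly 31 of the 1477 starts.
Inclusion probability = 31/1477.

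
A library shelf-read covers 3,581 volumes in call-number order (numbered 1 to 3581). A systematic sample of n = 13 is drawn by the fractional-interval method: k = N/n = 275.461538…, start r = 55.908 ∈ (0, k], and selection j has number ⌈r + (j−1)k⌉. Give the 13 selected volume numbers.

56, 332, 607, 883, 1158, 1434, 1709, 1985, 2260, 2536, 2811, 3086, 3362

j=1: r + 0k = 55.908 → ⌈·⌉ = 56
j=2: r + 1k = 331.369538… → ⌈·⌉ = 332
j=3: r + 2k = 606.831076… → ⌈·⌉ = 607
j=4: r + 3k = 882.292615… → ⌈·⌉ = 883
j=5: r + 4k = 1157.754153… → ⌈·⌉ = 1158
j=6: r + 5k = 1433.215692… → ⌈·⌉ = 1434
j=7: r + 6k = 1708.677230… → ⌈·⌉ = 1709
j=8: r + 7k = 1984.138769… → ⌈·⌉ = 1985
j=9: r + 8k = 2259.600307… → ⌈·⌉ = 2260
j=10: r + 9k = 2535.061846… → ⌈·⌉ = 2536
j=11: r + 10k = 2810.523384… → ⌈·⌉ = 2811
j=12: r + 11k = 3085.984923… → ⌈·⌉ = 3086
j=13: r + 12k = 3361.446461… → ⌈·⌉ = 3362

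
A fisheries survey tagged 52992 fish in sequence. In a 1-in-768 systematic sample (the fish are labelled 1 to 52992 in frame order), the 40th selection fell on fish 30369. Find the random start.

417

k = 768
r = 30369 − (40−1)×768 = 30369 − 29952 = 417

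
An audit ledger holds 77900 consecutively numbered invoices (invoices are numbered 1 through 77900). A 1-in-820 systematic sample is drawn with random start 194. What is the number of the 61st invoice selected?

49394

k = 820
61st selection = r + (61−1)·k = 194 + 60×820 = 194 + 49200 = 49394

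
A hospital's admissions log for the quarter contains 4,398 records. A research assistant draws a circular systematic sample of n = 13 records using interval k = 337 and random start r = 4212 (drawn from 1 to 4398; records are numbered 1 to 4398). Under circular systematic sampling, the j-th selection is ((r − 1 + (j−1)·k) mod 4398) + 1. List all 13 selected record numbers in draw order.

4212, 151, 488, 825, 1162, 1499, 1836, 2173, 2510, 2847, 3184, 3521, 3858

Selection 1: 4212
Selection 2: 4212 + 337 = 4549 → 4549 − 4398 = 151
Selection 3: 151 + 337 = 488
Selection 4: 488 + 337 = 825
Selection 5: 825 + 337 = 1162
Selection 6: 1162 + 337 = 1499
Selection 7: 1499 + 337 = 1836
Selection 8: 1836 + 337 = 2173
Selection 9: 2173 + 337 = 2510
Selection 10: 2510 + 337 = 2847
Selection 11: 2847 + 337 = 3184
Selection 12: 3184 + 337 = 3521
Selection 13: 3521 + 337 = 3858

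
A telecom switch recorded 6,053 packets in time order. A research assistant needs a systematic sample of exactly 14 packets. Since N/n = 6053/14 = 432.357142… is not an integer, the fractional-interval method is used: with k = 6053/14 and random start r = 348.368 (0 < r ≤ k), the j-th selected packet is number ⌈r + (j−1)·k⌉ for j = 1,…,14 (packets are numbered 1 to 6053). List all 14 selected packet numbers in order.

349, 781, 1214, 1646, 2078, 2511, 2943, 3375, 3808, 4240, 4672, 5105, 5537, 5970

j=1: r + 0k = 348.368 → ⌈·⌉ = 349
j=2: r + 1k = 780.725142… → ⌈·⌉ = 781
j=3: r + 2k = 1213.082285… → ⌈·⌉ = 1214
j=4: r + 3k = 1645.439428… → ⌈·⌉ = 1646
j=5: r + 4k = 2077.796571… → ⌈·⌉ = 2078
j=6: r + 5k = 2510.153714… → ⌈·⌉ = 2511
j=7: r + 6k = 2942.510857… → ⌈·⌉ = 2943
j=8: r + 7k = 3374.868 → ⌈·⌉ = 3375
j=9: r + 8k = 3807.225142… → ⌈·⌉ = 3808
j=10: r + 9k = 4239.582285… → ⌈·⌉ = 4240
j=11: r + 10k = 4671.939428… → ⌈·⌉ = 4672
j=12: r + 11k = 5104.296571… → ⌈·⌉ = 5105
j=13: r + 12k = 5536.653714… → ⌈·⌉ = 5537
j=14: r + 13k = 5969.010857… → ⌈·⌉ = 5970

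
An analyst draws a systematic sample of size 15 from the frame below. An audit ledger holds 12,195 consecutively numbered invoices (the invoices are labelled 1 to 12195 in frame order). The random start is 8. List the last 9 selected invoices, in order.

k = N/n = 12195/15 = 813
7th selection = 8 + 6×813 = 4886
8th: 4886 + 813 = 5699
9th: 5699 + 813 = 6512
10th: 6512 + 813 = 7325
11th: 7325 + 813 = 8138
12th: 8138 + 813 = 8951
13th: 8951 + 813 = 9764
14th: 9764 + 813 = 10577
15th: 10577 + 813 = 11390

4886, 5699, 6512, 7325, 8138, 8951, 9764, 10577, 11390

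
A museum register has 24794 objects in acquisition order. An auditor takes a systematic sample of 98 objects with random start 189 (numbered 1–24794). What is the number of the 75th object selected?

k = 24794/98 = 253
75th selection = r + (75−1)·k = 189 + 74×253 = 189 + 18722 = 18911

18911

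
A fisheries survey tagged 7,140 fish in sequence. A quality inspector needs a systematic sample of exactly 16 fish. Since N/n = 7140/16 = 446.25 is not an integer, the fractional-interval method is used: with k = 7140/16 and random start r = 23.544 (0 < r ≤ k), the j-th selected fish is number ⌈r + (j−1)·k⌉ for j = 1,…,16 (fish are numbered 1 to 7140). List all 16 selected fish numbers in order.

24, 470, 917, 1363, 1809, 2255, 2702, 3148, 3594, 4040, 4487, 4933, 5379, 5825, 6272, 6718

j=1: r + 0k = 23.544 → ⌈·⌉ = 24
j=2: r + 1k = 469.794 → ⌈·⌉ = 470
j=3: r + 2k = 916.044 → ⌈·⌉ = 917
j=4: r + 3k = 1362.294 → ⌈·⌉ = 1363
j=5: r + 4k = 1808.544 → ⌈·⌉ = 1809
j=6: r + 5k = 2254.794 → ⌈·⌉ = 2255
j=7: r + 6k = 2701.044 → ⌈·⌉ = 2702
j=8: r + 7k = 3147.294 → ⌈·⌉ = 3148
j=9: r + 8k = 3593.544 → ⌈·⌉ = 3594
j=10: r + 9k = 4039.794 → ⌈·⌉ = 4040
j=11: r + 10k = 4486.044 → ⌈·⌉ = 4487
j=12: r + 11k = 4932.294 → ⌈·⌉ = 4933
j=13: r + 12k = 5378.544 → ⌈·⌉ = 5379
j=14: r + 13k = 5824.794 → ⌈·⌉ = 5825
j=15: r + 14k = 6271.044 → ⌈·⌉ = 6272
j=16: r + 15k = 6717.294 → ⌈·⌉ = 6718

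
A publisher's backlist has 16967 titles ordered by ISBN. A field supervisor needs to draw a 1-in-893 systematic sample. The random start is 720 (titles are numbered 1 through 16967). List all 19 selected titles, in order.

720, 1613, 2506, 3399, 4292, 5185, 6078, 6971, 7864, 8757, 9650, 10543, 11436, 12329, 13222, 14115, 15008, 15901, 16794

title 1: 720
title 2: 720 + 893 = 1613
title 3: 1613 + 893 = 2506
title 4: 2506 + 893 = 3399
title 5: 3399 + 893 = 4292
title 6: 4292 + 893 = 5185
title 7: 5185 + 893 = 6078
title 8: 6078 + 893 = 6971
title 9: 6971 + 893 = 7864
title 10: 7864 + 893 = 8757
title 11: 8757 + 893 = 9650
title 12: 9650 + 893 = 10543
title 13: 10543 + 893 = 11436
title 14: 11436 + 893 = 12329
title 15: 12329 + 893 = 13222
title 16: 13222 + 893 = 14115
title 17: 14115 + 893 = 15008
title 18: 15008 + 893 = 15901
title 19: 15901 + 893 = 16794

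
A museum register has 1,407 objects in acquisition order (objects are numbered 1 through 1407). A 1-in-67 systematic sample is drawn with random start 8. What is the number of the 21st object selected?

1348

k = 67
21st selection = r + (21−1)·k = 8 + 20×67 = 8 + 1340 = 1348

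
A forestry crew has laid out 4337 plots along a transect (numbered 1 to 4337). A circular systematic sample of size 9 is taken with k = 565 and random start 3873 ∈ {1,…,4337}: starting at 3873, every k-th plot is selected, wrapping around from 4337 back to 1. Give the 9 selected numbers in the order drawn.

3873, 101, 666, 1231, 1796, 2361, 2926, 3491, 4056

Selection 1: 3873
Selection 2: 3873 + 565 = 4438 → 4438 − 4337 = 101
Selection 3: 101 + 565 = 666
Selection 4: 666 + 565 = 1231
Selection 5: 1231 + 565 = 1796
Selection 6: 1796 + 565 = 2361
Selection 7: 2361 + 565 = 2926
Selection 8: 2926 + 565 = 3491
Selection 9: 3491 + 565 = 4056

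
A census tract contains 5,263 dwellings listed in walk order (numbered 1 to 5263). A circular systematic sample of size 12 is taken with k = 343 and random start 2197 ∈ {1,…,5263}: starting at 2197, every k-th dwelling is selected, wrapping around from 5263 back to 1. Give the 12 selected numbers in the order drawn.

2197, 2540, 2883, 3226, 3569, 3912, 4255, 4598, 4941, 21, 364, 707

Selection 1: 2197
Selection 2: 2197 + 343 = 2540
Selection 3: 2540 + 343 = 2883
Selection 4: 2883 + 343 = 3226
Selection 5: 3226 + 343 = 3569
Selection 6: 3569 + 343 = 3912
Selection 7: 3912 + 343 = 4255
Selection 8: 4255 + 343 = 4598
Selection 9: 4598 + 343 = 4941
Selection 10: 4941 + 343 = 5284 → 5284 − 5263 = 21
Selection 11: 21 + 343 = 364
Selection 12: 364 + 343 = 707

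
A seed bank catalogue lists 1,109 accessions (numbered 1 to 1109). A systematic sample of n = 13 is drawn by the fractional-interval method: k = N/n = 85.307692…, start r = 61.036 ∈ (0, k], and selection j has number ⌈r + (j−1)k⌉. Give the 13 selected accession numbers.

j=1: r + 0k = 61.036 → ⌈·⌉ = 62
j=2: r + 1k = 146.343692… → ⌈·⌉ = 147
j=3: r + 2k = 231.651384… → ⌈·⌉ = 232
j=4: r + 3k = 316.959076… → ⌈·⌉ = 317
j=5: r + 4k = 402.266769… → ⌈·⌉ = 403
j=6: r + 5k = 487.574461… → ⌈·⌉ = 488
j=7: r + 6k = 572.882153… → ⌈·⌉ = 573
j=8: r + 7k = 658.189846… → ⌈·⌉ = 659
j=9: r + 8k = 743.497538… → ⌈·⌉ = 744
j=10: r + 9k = 828.805230… → ⌈·⌉ = 829
j=11: r + 10k = 914.112923… → ⌈·⌉ = 915
j=12: r + 11k = 999.420615… → ⌈·⌉ = 1000
j=13: r + 12k = 1084.728307… → ⌈·⌉ = 1085

62, 147, 232, 317, 403, 488, 573, 659, 744, 829, 915, 1000, 1085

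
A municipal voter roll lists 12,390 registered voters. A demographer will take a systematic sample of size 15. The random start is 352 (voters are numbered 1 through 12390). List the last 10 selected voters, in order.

k = N/n = 12390/15 = 826
6th selection = 352 + 5×826 = 4482
7th: 4482 + 826 = 5308
8th: 5308 + 826 = 6134
9th: 6134 + 826 = 6960
10th: 6960 + 826 = 7786
11th: 7786 + 826 = 8612
12th: 8612 + 826 = 9438
13th: 9438 + 826 = 10264
14th: 10264 + 826 = 11090
15th: 11090 + 826 = 11916

4482, 5308, 6134, 6960, 7786, 8612, 9438, 10264, 11090, 11916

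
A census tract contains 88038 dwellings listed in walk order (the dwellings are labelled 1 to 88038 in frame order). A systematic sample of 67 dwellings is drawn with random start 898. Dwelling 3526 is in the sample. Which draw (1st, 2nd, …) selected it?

k = 88038/67 = 1314
position = (3526 − 898)/1314 + 1 = 2628/1314 + 1 = 2 + 1 = 3

3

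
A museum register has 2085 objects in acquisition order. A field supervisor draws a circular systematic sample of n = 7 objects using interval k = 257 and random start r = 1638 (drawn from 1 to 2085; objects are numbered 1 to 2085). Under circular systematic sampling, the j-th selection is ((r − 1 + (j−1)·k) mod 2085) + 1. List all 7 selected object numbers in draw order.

Selection 1: 1638
Selection 2: 1638 + 257 = 1895
Selection 3: 1895 + 257 = 2152 → 2152 − 2085 = 67
Selection 4: 67 + 257 = 324
Selection 5: 324 + 257 = 581
Selection 6: 581 + 257 = 838
Selection 7: 838 + 257 = 1095

1638, 1895, 67, 324, 581, 838, 1095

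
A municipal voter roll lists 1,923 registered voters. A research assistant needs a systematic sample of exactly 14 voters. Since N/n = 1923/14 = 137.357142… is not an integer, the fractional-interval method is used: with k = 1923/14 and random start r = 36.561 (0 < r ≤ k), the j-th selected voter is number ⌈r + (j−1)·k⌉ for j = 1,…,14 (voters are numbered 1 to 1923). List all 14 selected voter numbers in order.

j=1: r + 0k = 36.561 → ⌈·⌉ = 37
j=2: r + 1k = 173.918142… → ⌈·⌉ = 174
j=3: r + 2k = 311.275285… → ⌈·⌉ = 312
j=4: r + 3k = 448.632428… → ⌈·⌉ = 449
j=5: r + 4k = 585.989571… → ⌈·⌉ = 586
j=6: r + 5k = 723.346714… → ⌈·⌉ = 724
j=7: r + 6k = 860.703857… → ⌈·⌉ = 861
j=8: r + 7k = 998.061 → ⌈·⌉ = 999
j=9: r + 8k = 1135.418142… → ⌈·⌉ = 1136
j=10: r + 9k = 1272.775285… → ⌈·⌉ = 1273
j=11: r + 10k = 1410.132428… → ⌈·⌉ = 1411
j=12: r + 11k = 1547.489571… → ⌈·⌉ = 1548
j=13: r + 12k = 1684.846714… → ⌈·⌉ = 1685
j=14: r + 13k = 1822.203857… → ⌈·⌉ = 1823

37, 174, 312, 449, 586, 724, 861, 999, 1136, 1273, 1411, 1548, 1685, 1823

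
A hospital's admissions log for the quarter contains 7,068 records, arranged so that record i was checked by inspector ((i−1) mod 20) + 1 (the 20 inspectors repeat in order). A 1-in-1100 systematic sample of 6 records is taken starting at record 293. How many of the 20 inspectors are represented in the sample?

Consecutive selections differ by k = 1100, so their inspector numbers differ by 1100 mod 20 = 0.
gcd(1100, 20) = 20, so the sample visits 20/20 = 1 distinct residues mod 20.
Start 293 is inspector 13; the inspectors hit are 13.

1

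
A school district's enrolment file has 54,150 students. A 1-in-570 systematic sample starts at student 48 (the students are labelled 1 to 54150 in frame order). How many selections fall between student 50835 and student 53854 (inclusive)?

5

k = 570
First selection ≥ 50835: 48 + ⌈(50835−48)/570⌉·570 = 48 + 90×570 = 51348
Last selection ≤ 53854: 48 + ⌊(53854−48)/570⌋·570 = 48 + 94×570 = 53628
Count = 94 − 90 + 1 = 5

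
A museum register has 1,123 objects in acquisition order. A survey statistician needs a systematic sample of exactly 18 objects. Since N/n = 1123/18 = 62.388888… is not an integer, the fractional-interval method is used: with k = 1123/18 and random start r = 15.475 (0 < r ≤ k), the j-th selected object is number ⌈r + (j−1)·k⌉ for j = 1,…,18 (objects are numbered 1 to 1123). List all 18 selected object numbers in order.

j=1: r + 0k = 15.475 → ⌈·⌉ = 16
j=2: r + 1k = 77.863888… → ⌈·⌉ = 78
j=3: r + 2k = 140.252777… → ⌈·⌉ = 141
j=4: r + 3k = 202.641666… → ⌈·⌉ = 203
j=5: r + 4k = 265.030555… → ⌈·⌉ = 266
j=6: r + 5k = 327.419444… → ⌈·⌉ = 328
j=7: r + 6k = 389.808333… → ⌈·⌉ = 390
j=8: r + 7k = 452.197222… → ⌈·⌉ = 453
j=9: r + 8k = 514.586111… → ⌈·⌉ = 515
j=10: r + 9k = 576.975 → ⌈·⌉ = 577
j=11: r + 10k = 639.363888… → ⌈·⌉ = 640
j=12: r + 11k = 701.752777… → ⌈·⌉ = 702
j=13: r + 12k = 764.141666… → ⌈·⌉ = 765
j=14: r + 13k = 826.530555… → ⌈·⌉ = 827
j=15: r + 14k = 888.919444… → ⌈·⌉ = 889
j=16: r + 15k = 951.308333… → ⌈·⌉ = 952
j=17: r + 16k = 1013.697222… → ⌈·⌉ = 1014
j=18: r + 17k = 1076.086111… → ⌈·⌉ = 1077

16, 78, 141, 203, 266, 328, 390, 453, 515, 577, 640, 702, 765, 827, 889, 952, 1014, 1077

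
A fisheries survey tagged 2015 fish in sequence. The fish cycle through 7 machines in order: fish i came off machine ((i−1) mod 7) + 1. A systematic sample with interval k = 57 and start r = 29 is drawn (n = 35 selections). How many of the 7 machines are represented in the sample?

Consecutive selections differ by k = 57, so their machine numbers differ by 57 mod 7 = 1.
gcd(57, 7) = 1, so the sample visits 7/1 = 7 distinct residues mod 7.
Start 29 is machine 1; the machines hit are 1, 2, 3, 4, 5, 6, 7.

7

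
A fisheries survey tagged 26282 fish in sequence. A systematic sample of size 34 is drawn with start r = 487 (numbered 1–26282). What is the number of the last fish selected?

k = 26282/34 = 773
34th selection = r + (34−1)·k = 487 + 33×773 = 487 + 25509 = 25996

25996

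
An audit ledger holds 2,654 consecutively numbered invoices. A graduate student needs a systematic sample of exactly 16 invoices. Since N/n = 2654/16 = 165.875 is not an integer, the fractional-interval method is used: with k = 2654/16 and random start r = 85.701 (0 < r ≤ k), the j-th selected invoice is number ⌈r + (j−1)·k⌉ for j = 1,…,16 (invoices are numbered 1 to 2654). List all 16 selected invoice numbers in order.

86, 252, 418, 584, 750, 916, 1081, 1247, 1413, 1579, 1745, 1911, 2077, 2243, 2408, 2574

j=1: r + 0k = 85.701 → ⌈·⌉ = 86
j=2: r + 1k = 251.576 → ⌈·⌉ = 252
j=3: r + 2k = 417.451 → ⌈·⌉ = 418
j=4: r + 3k = 583.326 → ⌈·⌉ = 584
j=5: r + 4k = 749.201 → ⌈·⌉ = 750
j=6: r + 5k = 915.076 → ⌈·⌉ = 916
j=7: r + 6k = 1080.951 → ⌈·⌉ = 1081
j=8: r + 7k = 1246.826 → ⌈·⌉ = 1247
j=9: r + 8k = 1412.701 → ⌈·⌉ = 1413
j=10: r + 9k = 1578.576 → ⌈·⌉ = 1579
j=11: r + 10k = 1744.451 → ⌈·⌉ = 1745
j=12: r + 11k = 1910.326 → ⌈·⌉ = 1911
j=13: r + 12k = 2076.201 → ⌈·⌉ = 2077
j=14: r + 13k = 2242.076 → ⌈·⌉ = 2243
j=15: r + 14k = 2407.951 → ⌈·⌉ = 2408
j=16: r + 15k = 2573.826 → ⌈·⌉ = 2574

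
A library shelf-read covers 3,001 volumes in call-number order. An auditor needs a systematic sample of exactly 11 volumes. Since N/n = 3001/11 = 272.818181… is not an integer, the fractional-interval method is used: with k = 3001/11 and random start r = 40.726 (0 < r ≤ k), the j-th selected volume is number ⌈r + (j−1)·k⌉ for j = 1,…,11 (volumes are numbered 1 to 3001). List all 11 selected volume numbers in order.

j=1: r + 0k = 40.726 → ⌈·⌉ = 41
j=2: r + 1k = 313.544181… → ⌈·⌉ = 314
j=3: r + 2k = 586.362363… → ⌈·⌉ = 587
j=4: r + 3k = 859.180545… → ⌈·⌉ = 860
j=5: r + 4k = 1131.998727… → ⌈·⌉ = 1132
j=6: r + 5k = 1404.816909… → ⌈·⌉ = 1405
j=7: r + 6k = 1677.635090… → ⌈·⌉ = 1678
j=8: r + 7k = 1950.453272… → ⌈·⌉ = 1951
j=9: r + 8k = 2223.271454… → ⌈·⌉ = 2224
j=10: r + 9k = 2496.089636… → ⌈·⌉ = 2497
j=11: r + 10k = 2768.907818… → ⌈·⌉ = 2769

41, 314, 587, 860, 1132, 1405, 1678, 1951, 2224, 2497, 2769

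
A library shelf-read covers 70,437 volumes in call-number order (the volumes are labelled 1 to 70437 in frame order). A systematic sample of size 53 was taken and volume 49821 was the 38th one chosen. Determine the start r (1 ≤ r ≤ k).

k = 70437/53 = 1329
r = 49821 − (38−1)×1329 = 49821 − 49173 = 648

648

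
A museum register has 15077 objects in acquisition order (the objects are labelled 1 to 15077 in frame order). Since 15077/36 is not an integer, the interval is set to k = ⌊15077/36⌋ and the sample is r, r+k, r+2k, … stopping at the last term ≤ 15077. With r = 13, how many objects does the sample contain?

k = ⌊15077/36⌋ = 418
Achieved size = ⌊(15077 − 13)/418⌋ + 1 = ⌊15064/418⌋ + 1 = 36 + 1 = 37
(last selection: 13 + 36×418 = 15061 ≤ 15077; next would be 15479 > 15077)

37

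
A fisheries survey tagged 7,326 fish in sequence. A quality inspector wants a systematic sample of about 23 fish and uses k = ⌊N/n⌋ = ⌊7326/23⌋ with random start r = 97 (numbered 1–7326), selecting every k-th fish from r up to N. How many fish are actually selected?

k = ⌊7326/23⌋ = 318
Achieved size = ⌊(7326 − 97)/318⌋ + 1 = ⌊7229/318⌋ + 1 = 22 + 1 = 23
(last selection: 97 + 22×318 = 7093 ≤ 7326; next would be 7411 > 7326)

23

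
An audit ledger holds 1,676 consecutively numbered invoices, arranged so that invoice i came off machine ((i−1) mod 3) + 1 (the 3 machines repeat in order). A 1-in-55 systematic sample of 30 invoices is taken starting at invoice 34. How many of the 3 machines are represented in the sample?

3

Consecutive selections differ by k = 55, so their machine numbers differ by 55 mod 3 = 1.
gcd(55, 3) = 1, so the sample visits 3/1 = 3 distinct residues mod 3.
Start 34 is machine 1; the machines hit are 1, 2, 3.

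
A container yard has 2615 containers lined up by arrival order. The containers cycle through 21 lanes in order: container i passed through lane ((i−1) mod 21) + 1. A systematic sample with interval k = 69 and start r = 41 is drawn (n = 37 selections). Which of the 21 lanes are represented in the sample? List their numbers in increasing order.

2, 5, 8, 11, 14, 17, 20

Consecutive selections differ by k = 69, so their lane numbers differ by 69 mod 21 = 6.
gcd(69, 21) = 3, so the sample visits 21/3 = 7 distinct residues mod 21.
Start 41 is lane 20; the lanes hit are 2, 5, 8, 11, 14, 17, 20.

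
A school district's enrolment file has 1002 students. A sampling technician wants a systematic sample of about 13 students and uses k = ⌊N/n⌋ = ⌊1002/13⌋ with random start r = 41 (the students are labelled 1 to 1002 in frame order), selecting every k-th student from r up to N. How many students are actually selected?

13

k = ⌊1002/13⌋ = 77
Achieved size = ⌊(1002 − 41)/77⌋ + 1 = ⌊961/77⌋ + 1 = 12 + 1 = 13
(last selection: 41 + 12×77 = 965 ≤ 1002; next would be 1042 > 1002)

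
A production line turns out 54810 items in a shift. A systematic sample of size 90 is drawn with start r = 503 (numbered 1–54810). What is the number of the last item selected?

54704

k = 54810/90 = 609
90th selection = r + (90−1)·k = 503 + 89×609 = 503 + 54201 = 54704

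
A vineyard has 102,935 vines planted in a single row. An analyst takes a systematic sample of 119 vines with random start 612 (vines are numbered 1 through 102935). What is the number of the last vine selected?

102682

k = 102935/119 = 865
119th selection = r + (119−1)·k = 612 + 118×865 = 612 + 102070 = 102682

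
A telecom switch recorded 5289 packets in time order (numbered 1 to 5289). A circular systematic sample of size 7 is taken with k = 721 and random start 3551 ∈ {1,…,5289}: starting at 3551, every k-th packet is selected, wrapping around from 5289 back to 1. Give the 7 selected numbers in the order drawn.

3551, 4272, 4993, 425, 1146, 1867, 2588

Selection 1: 3551
Selection 2: 3551 + 721 = 4272
Selection 3: 4272 + 721 = 4993
Selection 4: 4993 + 721 = 5714 → 5714 − 5289 = 425
Selection 5: 425 + 721 = 1146
Selection 6: 1146 + 721 = 1867
Selection 7: 1867 + 721 = 2588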